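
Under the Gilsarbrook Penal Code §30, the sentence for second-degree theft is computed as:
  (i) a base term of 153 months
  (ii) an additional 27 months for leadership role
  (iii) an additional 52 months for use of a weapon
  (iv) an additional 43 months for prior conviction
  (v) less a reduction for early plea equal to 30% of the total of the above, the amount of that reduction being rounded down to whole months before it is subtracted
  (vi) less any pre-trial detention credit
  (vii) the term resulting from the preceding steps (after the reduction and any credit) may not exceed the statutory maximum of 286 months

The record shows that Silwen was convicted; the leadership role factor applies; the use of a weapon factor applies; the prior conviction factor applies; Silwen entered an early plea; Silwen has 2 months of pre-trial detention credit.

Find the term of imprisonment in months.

191 months

Leadership role enhancement: +27 months
Use of a weapon enhancement: +52 months
Prior conviction enhancement: +43 months
Adjusted term: 153 months + 27 months + 52 months + 43 months = 275 months
Early plea reduction: 30% of 275 months = 82 months (rounded down)
After reduction: 275 − 82 = 193 months
Less pre-trial detention credit: 193 months − 2 months = 191 months
Cap at 286 months: 191 months is within the cap, no reduction.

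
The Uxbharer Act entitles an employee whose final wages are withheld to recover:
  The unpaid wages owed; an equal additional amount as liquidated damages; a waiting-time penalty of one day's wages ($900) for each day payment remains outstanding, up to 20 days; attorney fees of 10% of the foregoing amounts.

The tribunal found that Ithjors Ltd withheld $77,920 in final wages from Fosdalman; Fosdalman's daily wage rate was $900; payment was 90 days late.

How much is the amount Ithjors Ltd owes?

Liquidated damages (equal amount): $77,920
Penalty days: min(90, 20) = 20
Waiting-time penalty: 20 × $900 = $18,000
Subtotal: $77,920 + $77,920 + $18,000 = $173,840
Attorney fees: 10% of $173,840 = $17,384
Total award: $173,840 + $17,384 = $191,224

$191,224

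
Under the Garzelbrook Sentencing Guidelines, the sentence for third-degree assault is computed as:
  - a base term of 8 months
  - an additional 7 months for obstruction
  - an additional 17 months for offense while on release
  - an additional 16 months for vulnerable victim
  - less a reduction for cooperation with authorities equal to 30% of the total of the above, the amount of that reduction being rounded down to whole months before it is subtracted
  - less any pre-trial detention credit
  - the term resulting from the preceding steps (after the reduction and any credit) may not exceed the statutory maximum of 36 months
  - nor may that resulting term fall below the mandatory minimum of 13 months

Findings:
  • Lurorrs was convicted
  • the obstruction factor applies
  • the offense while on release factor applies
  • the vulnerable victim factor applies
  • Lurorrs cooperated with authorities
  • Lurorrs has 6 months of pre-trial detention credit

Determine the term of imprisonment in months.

Sentence: 28 months

Obstruction enhancement: +7 months
Offense while on release enhancement: +17 months
Vulnerable victim enhancement: +16 months
Adjusted term: 8 months + 7 months + 17 months + 16 months = 48 months
Cooperation with authorities reduction: 30% of 48 months = 14 months (rounded down)
After reduction: 48 − 14 = 34 months
Less pre-trial detention credit: 34 months − 6 months = 28 months
Cap at 36 months: 28 months is within the cap, no reduction.
Minimum 13 months: 28 months meets the minimum, no increase.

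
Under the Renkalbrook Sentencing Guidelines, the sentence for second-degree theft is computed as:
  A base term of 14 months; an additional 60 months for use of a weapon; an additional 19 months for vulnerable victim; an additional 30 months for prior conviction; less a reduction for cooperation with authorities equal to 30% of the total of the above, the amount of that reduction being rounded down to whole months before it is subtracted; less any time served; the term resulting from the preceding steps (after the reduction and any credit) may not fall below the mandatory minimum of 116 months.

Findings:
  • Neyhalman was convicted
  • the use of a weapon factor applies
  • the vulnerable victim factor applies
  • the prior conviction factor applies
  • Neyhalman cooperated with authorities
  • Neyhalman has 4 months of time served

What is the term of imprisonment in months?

Use of a weapon enhancement: +60 months
Vulnerable victim enhancement: +19 months
Prior conviction enhancement: +30 months
Adjusted term: 14 months + 60 months + 19 months + 30 months = 123 months
Cooperation with authorities reduction: 30% of 123 months = 36 months (rounded down)
After reduction: 123 − 36 = 87 months
Less time served: 87 months − 4 months = 83 months
Minimum 116 months: 83 months is below the minimum → 116 months

116 months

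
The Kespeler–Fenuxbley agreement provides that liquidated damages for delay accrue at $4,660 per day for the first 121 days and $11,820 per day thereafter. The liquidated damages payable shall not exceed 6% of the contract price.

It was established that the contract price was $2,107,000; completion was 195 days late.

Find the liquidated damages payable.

First 121 days: 121 × $4,660 = $563,860
Remaining days: (195 − 121) × $11,820 = $874,680
Accrued per-day damages: $563,860 + $874,680 = $1,438,540
Cap: 6% of $2,107,000 = $126,420
Cap at $126,420: $1,438,540 exceeds the cap → $126,420

$126,420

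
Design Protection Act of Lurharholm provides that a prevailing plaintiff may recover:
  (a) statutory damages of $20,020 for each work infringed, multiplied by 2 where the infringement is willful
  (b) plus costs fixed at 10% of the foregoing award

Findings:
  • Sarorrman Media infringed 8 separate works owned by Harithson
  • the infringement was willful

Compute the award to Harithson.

Statutory damages: 8 × $20,020 = $160,160
Doubled: 2 × $160,160 = $320,320
Costs: 10% of $320,320 = $32,032
Award plus costs: $320,320 + $32,032 = $352,352

$352,352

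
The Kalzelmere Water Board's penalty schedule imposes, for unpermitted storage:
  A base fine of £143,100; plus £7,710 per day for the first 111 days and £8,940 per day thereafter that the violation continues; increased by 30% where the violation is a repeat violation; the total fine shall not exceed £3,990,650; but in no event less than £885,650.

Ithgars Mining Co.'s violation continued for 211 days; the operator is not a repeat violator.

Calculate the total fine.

Civil penalty: £1,892,910

First 111 days: 111 × £7,710 = £855,810
Remaining days: (211 − 111) × £8,940 = £894,000
Per-day component: £855,810 + £894,000 = £1,749,810
Base plus per-day: £143,100 + £1,749,810 = £1,892,910
The operator is not a repeat violator: no 30% increase.
Cap at £3,990,650: £1,892,910 is within the cap, no reduction.
Minimum £885,650: £1,892,910 meets the minimum, no increase.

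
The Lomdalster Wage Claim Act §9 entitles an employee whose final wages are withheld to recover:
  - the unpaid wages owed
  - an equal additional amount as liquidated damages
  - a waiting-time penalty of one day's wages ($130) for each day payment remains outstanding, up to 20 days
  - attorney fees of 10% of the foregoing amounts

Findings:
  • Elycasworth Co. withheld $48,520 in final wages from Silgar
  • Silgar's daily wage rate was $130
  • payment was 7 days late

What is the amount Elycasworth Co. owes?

Liquidated damages (equal amount): $48,520
Penalty days: min(7, 20) = 7
Waiting-time penalty: 7 × $130 = $910
Subtotal: $48,520 + $48,520 + $910 = $97,950
Attorney fees: 10% of $97,950 = $9,795
Total award: $97,950 + $9,795 = $107,745

$107,745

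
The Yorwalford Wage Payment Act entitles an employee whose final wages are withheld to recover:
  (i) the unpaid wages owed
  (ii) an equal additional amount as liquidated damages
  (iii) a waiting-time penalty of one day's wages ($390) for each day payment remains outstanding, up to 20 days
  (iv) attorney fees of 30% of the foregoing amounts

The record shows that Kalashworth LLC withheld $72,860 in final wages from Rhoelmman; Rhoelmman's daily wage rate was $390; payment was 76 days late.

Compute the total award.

$199,576

Liquidated damages (equal amount): $72,860
Penalty days: min(76, 20) = 20
Waiting-time penalty: 20 × $390 = $7,800
Subtotal: $72,860 + $72,860 + $7,800 = $153,520
Attorney fees: 30% of $153,520 = $46,056
Total award: $153,520 + $46,056 = $199,576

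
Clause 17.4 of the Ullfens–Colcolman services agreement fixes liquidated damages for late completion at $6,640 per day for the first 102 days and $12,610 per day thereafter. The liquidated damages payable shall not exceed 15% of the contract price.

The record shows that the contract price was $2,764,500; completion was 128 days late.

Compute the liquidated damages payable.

Liquidated damages: $414,675

First 102 days: 102 × $6,640 = $677,280
Remaining days: (128 − 102) × $12,610 = $327,860
Accrued per-day damages: $677,280 + $327,860 = $1,005,140
Cap: 15% of $2,764,500 = $414,675
Cap at $414,675: $1,005,140 exceeds the cap → $414,675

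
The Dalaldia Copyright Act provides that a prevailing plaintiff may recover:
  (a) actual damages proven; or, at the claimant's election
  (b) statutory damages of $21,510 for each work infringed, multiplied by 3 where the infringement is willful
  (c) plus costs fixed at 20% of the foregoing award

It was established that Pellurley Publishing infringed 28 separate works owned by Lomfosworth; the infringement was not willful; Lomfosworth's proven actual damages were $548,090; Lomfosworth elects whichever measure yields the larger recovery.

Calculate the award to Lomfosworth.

$722,736

Statutory damages: 28 × $21,510 = $602,280
Infringement not willful: no ×3 enhancement.
Greater of actual damages ($548,090) or statutory damages ($602,280): $602,280
Costs: 20% of $602,280 = $120,456
Award plus costs: $602,280 + $120,456 = $722,736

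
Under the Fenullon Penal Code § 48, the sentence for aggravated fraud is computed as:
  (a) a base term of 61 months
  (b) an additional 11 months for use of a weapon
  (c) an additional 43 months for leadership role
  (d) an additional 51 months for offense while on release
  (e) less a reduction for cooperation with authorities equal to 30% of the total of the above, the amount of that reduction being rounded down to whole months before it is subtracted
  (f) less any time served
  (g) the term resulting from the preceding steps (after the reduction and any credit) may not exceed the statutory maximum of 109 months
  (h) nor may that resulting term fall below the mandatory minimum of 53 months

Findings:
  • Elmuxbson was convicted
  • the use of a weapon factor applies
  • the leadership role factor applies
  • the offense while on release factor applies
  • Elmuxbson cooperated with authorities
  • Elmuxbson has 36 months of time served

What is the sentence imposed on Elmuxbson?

Use of a weapon enhancement: +11 months
Leadership role enhancement: +43 months
Offense while on release enhancement: +51 months
Adjusted term: 61 months + 11 months + 43 months + 51 months = 166 months
Cooperation with authorities reduction: 30% of 166 months = 49 months (rounded down)
After reduction: 166 − 49 = 117 months
Less time served: 117 months − 36 months = 81 months
Cap at 109 months: 81 months is within the cap, no reduction.
Minimum 53 months: 81 months meets the minimum, no increase.

Sentence: 81 months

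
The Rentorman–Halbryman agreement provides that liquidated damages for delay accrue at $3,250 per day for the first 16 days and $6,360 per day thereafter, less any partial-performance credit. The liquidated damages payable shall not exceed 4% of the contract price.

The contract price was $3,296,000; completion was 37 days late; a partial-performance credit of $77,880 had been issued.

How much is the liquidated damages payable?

$107,680

First 16 days: 16 × $3,250 = $52,000
Remaining days: (37 − 16) × $6,360 = $133,560
Accrued per-day damages: $52,000 + $133,560 = $185,560
Less partial-performance credit: $185,560 − $77,880 = $107,680
Cap: 4% of $3,296,000 = $131,840
Cap at $131,840: $107,680 is within the cap, no reduction.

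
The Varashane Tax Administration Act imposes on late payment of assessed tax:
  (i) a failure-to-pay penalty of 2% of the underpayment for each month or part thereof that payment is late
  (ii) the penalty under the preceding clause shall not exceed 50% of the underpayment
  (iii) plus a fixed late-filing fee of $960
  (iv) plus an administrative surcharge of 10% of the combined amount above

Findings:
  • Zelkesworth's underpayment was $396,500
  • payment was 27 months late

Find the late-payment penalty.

$219,131

Accrued rate: 2% × 27 = 54%, capped at 50% → 50%
Failure-to-pay penalty: 50% of $396,500 = $198,250
Penalty before surcharge: $198,250 + $960 = $199,210
Administrative surcharge: 10% of $199,210 = $19,921
Total penalty: $199,210 + $19,921 = $219,131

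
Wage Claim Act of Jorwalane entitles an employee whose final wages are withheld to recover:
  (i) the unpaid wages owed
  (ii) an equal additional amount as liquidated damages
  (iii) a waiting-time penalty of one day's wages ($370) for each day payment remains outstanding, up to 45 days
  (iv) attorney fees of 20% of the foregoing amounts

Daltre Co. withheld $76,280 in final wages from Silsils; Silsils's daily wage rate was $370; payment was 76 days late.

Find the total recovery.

$203,052

Liquidated damages (equal amount): $76,280
Penalty days: min(76, 45) = 45
Waiting-time penalty: 45 × $370 = $16,650
Subtotal: $76,280 + $76,280 + $16,650 = $169,210
Attorney fees: 20% of $169,210 = $33,842
Total award: $169,210 + $33,842 = $203,052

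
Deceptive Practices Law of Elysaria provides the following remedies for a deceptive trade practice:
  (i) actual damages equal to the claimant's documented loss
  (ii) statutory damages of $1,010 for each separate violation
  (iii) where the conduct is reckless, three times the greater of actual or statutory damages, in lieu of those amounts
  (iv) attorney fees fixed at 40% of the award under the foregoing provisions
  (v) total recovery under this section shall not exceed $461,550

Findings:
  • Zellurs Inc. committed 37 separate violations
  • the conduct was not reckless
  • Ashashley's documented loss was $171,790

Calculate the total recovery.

$292,824

Statutory damages: 37 × $1,010 = $37,370
Conduct not reckless: the in-lieu enhancement does not apply.
Actual plus statutory damages: $171,790 + $37,370 = $209,160
Attorney fees: 40% of $209,160 = $83,664
Total before cap: $209,160 + $83,664 = $292,824
Cap at $461,550: $292,824 is within the cap, no reduction.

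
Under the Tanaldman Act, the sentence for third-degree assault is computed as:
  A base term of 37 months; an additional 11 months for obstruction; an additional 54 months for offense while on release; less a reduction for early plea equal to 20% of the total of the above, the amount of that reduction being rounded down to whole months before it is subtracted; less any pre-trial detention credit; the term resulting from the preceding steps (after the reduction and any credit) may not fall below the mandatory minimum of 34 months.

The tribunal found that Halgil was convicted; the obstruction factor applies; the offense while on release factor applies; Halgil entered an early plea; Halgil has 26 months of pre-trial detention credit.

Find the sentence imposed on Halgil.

56 months

Obstruction enhancement: +11 months
Offense while on release enhancement: +54 months
Adjusted term: 37 months + 11 months + 54 months = 102 months
Early plea reduction: 20% of 102 months = 20 months (rounded down)
After reduction: 102 − 20 = 82 months
Less pre-trial detention credit: 82 months − 26 months = 56 months
Minimum 34 months: 56 months meets the minimum, no increase.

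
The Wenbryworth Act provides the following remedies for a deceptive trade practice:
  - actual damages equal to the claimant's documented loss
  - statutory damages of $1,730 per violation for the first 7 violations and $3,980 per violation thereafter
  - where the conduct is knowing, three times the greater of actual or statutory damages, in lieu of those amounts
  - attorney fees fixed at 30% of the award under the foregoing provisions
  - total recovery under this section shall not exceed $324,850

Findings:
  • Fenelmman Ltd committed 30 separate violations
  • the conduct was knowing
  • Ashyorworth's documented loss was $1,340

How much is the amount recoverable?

First 7 violations: 7 × $1,730 = $12,110
Remaining violations: (30 − 7) × $3,980 = $91,540
Statutory damages: $12,110 + $91,540 = $103,650
Greater of actual damages ($1,340) or statutory damages ($103,650): $103,650
Trebled: 3 × $103,650 = $310,950
Attorney fees: 30% of $310,950 = $93,285
Total before cap: $310,950 + $93,285 = $404,235
Cap at $324,850: $404,235 exceeds the cap → $324,850

$324,850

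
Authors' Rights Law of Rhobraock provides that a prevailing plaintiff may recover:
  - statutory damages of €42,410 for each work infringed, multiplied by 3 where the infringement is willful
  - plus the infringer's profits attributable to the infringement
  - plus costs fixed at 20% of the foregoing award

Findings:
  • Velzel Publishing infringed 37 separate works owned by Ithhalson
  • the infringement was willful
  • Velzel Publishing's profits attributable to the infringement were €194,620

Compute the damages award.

€5,882,556

Statutory damages: 37 × €42,410 = €1,569,170
Trebled: 3 × €1,569,170 = €4,707,510
Combined award: €4,707,510 + €194,620 = €4,902,130
Costs: 20% of €4,902,130 = €980,426
Award plus costs: €4,902,130 + €980,426 = €5,882,556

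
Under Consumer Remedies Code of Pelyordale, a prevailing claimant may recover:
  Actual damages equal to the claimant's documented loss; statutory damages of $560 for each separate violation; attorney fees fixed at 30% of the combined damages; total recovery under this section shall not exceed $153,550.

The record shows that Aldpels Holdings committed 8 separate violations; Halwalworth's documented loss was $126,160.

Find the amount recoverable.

Statutory damages: 8 × $560 = $4,480
Combined damages: $126,160 + $4,480 = $130,640
Attorney fees: 30% of $130,640 = $39,192
Total before cap: $130,640 + $39,192 = $169,832
Cap at $153,550: $169,832 exceeds the cap → $153,550

Total recovery: $153,550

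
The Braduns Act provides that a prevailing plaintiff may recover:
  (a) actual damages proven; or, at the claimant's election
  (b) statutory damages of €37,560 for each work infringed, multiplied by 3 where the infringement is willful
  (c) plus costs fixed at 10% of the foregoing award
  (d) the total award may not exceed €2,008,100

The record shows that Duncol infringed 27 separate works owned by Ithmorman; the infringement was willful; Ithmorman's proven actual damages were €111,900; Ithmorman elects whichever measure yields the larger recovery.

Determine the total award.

Statutory damages: 27 × €37,560 = €1,014,120
Trebled: 3 × €1,014,120 = €3,042,360
Greater of actual damages (€111,900) or enhanced statutory damages (€3,042,360): €3,042,360
Costs: 10% of €3,042,360 = €304,236
Award plus costs: €3,042,360 + €304,236 = €3,346,596
Cap at €2,008,100: €3,346,596 exceeds the cap → €2,008,100

€2,008,100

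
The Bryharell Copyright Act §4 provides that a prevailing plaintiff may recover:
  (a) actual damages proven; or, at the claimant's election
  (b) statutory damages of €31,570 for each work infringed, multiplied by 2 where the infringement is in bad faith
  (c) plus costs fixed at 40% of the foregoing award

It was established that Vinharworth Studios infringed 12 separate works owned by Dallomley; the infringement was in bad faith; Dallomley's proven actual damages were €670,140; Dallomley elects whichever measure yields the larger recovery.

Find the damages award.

€1,060,752

Statutory damages: 12 × €31,570 = €378,840
Doubled: 2 × €378,840 = €757,680
Greater of actual damages (€670,140) or enhanced statutory damages (€757,680): €757,680
Costs: 40% of €757,680 = €303,072
Award plus costs: €757,680 + €303,072 = €1,060,752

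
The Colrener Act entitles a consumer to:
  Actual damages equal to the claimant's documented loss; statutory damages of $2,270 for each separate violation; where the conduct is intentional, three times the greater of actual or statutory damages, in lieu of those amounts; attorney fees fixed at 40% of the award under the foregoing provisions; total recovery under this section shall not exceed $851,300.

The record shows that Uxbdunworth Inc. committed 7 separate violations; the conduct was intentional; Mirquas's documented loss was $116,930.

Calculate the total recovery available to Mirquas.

Statutory damages: 7 × $2,270 = $15,890
Greater of actual damages ($116,930) or statutory damages ($15,890): $116,930
Trebled: 3 × $116,930 = $350,790
Attorney fees: 40% of $350,790 = $140,316
Total before cap: $350,790 + $140,316 = $491,106
Cap at $851,300: $491,106 is within the cap, no reduction.

$491,106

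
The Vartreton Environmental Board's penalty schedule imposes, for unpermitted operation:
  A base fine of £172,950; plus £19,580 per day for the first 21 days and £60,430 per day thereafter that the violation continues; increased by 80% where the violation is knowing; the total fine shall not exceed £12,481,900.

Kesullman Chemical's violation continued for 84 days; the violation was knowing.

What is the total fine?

£7,904,196

First 21 days: 21 × £19,580 = £411,180
Remaining days: (84 − 21) × £60,430 = £3,807,090
Per-day component: £411,180 + £3,807,090 = £4,218,270
Base plus per-day: £172,950 + £4,218,270 = £4,391,220
Enhancement: 80% of £4,391,220 = £3,512,976
Enhanced fine: £4,391,220 + £3,512,976 = £7,904,196
Cap at £12,481,900: £7,904,196 is within the cap, no reduction.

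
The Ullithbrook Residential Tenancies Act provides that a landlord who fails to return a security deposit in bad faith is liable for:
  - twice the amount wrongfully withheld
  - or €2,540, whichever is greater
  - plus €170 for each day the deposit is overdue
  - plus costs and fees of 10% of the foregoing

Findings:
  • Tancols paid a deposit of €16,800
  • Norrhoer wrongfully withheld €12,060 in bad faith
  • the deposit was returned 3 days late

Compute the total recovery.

€27,093

Doubled: 2 × €12,060 = €24,120
Minimum €2,540: €24,120 meets the minimum, no increase.
Late-return penalty: 3 × €170 = €510
Damages plus late penalty: €24,120 + €510 = €24,630
Costs and fees: 10% of €24,630 = €2,463
Total recovery: €24,630 + €2,463 = €27,093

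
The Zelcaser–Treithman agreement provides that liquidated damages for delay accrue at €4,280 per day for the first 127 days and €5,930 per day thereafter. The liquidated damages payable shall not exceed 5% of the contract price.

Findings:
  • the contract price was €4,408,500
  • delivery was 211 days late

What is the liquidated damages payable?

€220,425

First 127 days: 127 × €4,280 = €543,560
Remaining days: (211 − 127) × €5,930 = €498,120
Accrued per-day damages: €543,560 + €498,120 = €1,041,680
Cap: 5% of €4,408,500 = €220,425
Cap at €220,425: €1,041,680 exceeds the cap → €220,425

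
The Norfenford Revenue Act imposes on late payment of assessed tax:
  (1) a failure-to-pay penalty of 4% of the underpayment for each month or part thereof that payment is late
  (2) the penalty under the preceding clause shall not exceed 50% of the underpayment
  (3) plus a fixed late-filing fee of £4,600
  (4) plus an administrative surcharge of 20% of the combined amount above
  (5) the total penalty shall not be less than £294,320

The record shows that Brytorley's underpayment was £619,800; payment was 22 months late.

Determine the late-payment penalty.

Accrued rate: 4% × 22 = 88%, capped at 50% → 50%
Failure-to-pay penalty: 50% of £619,800 = £309,900
Penalty before surcharge: £309,900 + £4,600 = £314,500
Administrative surcharge: 20% of £314,500 = £62,900
Total penalty: £314,500 + £62,900 = £377,400
Minimum £294,320: £377,400 meets the minimum, no increase.

£377,400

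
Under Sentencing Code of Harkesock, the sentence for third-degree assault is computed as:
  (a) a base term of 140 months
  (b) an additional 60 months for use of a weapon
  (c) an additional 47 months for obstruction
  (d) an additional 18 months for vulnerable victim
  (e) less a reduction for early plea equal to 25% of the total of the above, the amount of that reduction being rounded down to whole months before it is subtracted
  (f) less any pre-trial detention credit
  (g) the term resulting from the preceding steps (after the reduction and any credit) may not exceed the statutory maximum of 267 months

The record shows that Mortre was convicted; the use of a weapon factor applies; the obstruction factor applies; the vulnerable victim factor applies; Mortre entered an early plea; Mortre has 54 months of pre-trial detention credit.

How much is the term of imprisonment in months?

145 months

Use of a weapon enhancement: +60 months
Obstruction enhancement: +47 months
Vulnerable victim enhancement: +18 months
Adjusted term: 140 months + 60 months + 47 months + 18 months = 265 months
Early plea reduction: 25% of 265 months = 66 months (rounded down)
After reduction: 265 − 66 = 199 months
Less pre-trial detention credit: 199 months − 54 months = 145 months
Cap at 267 months: 145 months is within the cap, no reduction.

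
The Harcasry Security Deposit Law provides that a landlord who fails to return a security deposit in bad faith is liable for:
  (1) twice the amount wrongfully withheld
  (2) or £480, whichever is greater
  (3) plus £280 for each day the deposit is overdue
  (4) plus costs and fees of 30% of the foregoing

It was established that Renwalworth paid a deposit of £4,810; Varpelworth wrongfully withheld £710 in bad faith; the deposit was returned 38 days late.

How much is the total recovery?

£15,678

Doubled: 2 × £710 = £1,420
Minimum £480: £1,420 meets the minimum, no increase.
Late-return penalty: 38 × £280 = £10,640
Damages plus late penalty: £1,420 + £10,640 = £12,060
Costs and fees: 30% of £12,060 = £3,618
Total recovery: £12,060 + £3,618 = £15,678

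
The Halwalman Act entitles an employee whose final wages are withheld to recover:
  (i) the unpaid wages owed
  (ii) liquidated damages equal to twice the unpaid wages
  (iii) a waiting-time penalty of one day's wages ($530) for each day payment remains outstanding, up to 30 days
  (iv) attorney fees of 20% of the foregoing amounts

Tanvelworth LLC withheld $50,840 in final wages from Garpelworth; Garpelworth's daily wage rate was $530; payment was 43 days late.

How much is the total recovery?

$202,104

Doubled: 2 × $50,840 = $101,680
Penalty days: min(43, 30) = 30
Waiting-time penalty: 30 × $530 = $15,900
Subtotal: $50,840 + $101,680 + $15,900 = $168,420
Attorney fees: 20% of $168,420 = $33,684
Total award: $168,420 + $33,684 = $202,104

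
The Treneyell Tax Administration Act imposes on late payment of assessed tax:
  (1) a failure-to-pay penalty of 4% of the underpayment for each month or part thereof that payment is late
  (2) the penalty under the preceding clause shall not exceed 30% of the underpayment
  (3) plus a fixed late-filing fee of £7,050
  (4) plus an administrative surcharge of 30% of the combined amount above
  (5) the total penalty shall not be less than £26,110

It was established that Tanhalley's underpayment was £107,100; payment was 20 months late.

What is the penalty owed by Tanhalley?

£50,934

Accrued rate: 4% × 20 = 80%, capped at 30% → 30%
Failure-to-pay penalty: 30% of £107,100 = £32,130
Penalty before surcharge: £32,130 + £7,050 = £39,180
Administrative surcharge: 30% of £39,180 = £11,754
Total penalty: £39,180 + £11,754 = £50,934
Minimum £26,110: £50,934 meets the minimum, no increase.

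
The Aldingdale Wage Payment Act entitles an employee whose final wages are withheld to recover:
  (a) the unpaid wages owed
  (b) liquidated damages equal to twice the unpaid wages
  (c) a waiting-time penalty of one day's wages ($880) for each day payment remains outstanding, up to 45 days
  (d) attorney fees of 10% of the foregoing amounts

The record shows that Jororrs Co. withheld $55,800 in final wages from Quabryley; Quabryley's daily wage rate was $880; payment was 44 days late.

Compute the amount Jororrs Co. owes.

Doubled: 2 × $55,800 = $111,600
Penalty days: min(44, 45) = 44
Waiting-time penalty: 44 × $880 = $38,720
Subtotal: $55,800 + $111,600 + $38,720 = $206,120
Attorney fees: 10% of $206,120 = $20,612
Total award: $206,120 + $20,612 = $226,732

$226,732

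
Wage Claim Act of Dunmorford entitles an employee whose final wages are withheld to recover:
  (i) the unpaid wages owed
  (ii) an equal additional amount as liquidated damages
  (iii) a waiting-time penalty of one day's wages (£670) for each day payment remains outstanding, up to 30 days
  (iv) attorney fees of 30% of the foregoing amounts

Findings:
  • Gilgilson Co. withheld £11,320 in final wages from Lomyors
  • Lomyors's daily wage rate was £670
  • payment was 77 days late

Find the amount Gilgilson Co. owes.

£55,562

Liquidated damages (equal amount): £11,320
Penalty days: min(77, 30) = 30
Waiting-time penalty: 30 × £670 = £20,100
Subtotal: £11,320 + £11,320 + £20,100 = £42,740
Attorney fees: 30% of £42,740 = £12,822
Total award: £42,740 + £12,822 = £55,562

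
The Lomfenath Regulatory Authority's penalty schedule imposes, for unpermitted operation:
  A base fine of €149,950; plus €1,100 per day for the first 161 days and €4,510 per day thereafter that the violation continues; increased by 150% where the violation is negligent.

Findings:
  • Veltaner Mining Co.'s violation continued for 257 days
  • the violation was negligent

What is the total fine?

€1,900,025

First 161 days: 161 × €1,100 = €177,100
Remaining days: (257 − 161) × €4,510 = €432,960
Per-day component: €177,100 + €432,960 = €610,060
Base plus per-day: €149,950 + €610,060 = €760,010
Enhancement: 150% of €760,010 = €1,140,015
Enhanced fine: €760,010 + €1,140,015 = €1,900,025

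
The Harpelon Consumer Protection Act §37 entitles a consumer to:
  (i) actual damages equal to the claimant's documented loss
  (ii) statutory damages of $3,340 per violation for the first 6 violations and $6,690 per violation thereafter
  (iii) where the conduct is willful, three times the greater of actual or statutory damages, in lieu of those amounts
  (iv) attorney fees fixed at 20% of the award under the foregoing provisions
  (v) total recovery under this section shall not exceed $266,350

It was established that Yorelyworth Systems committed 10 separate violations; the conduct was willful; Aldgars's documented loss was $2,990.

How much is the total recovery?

$168,480

First 6 violations: 6 × $3,340 = $20,040
Remaining violations: (10 − 6) × $6,690 = $26,760
Statutory damages: $20,040 + $26,760 = $46,800
Greater of actual damages ($2,990) or statutory damages ($46,800): $46,800
Trebled: 3 × $46,800 = $140,400
Attorney fees: 20% of $140,400 = $28,080
Total before cap: $140,400 + $28,080 = $168,480
Cap at $266,350: $168,480 is within the cap, no reduction.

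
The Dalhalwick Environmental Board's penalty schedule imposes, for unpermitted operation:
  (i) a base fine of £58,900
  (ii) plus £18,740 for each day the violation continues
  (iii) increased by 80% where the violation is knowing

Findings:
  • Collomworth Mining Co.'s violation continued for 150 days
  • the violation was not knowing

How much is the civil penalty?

Per-day component: 150 × £18,740 = £2,811,000
Base plus per-day: £58,900 + £2,811,000 = £2,869,900
The violation was not knowing: no 80% increase.

£2,869,900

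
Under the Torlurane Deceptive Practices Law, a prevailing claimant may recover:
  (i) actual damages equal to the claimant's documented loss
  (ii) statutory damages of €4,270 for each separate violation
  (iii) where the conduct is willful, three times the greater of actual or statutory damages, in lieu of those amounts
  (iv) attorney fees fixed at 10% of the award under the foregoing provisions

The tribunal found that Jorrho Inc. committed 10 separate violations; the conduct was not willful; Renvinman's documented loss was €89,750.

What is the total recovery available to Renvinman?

€145,695

Statutory damages: 10 × €4,270 = €42,700
Conduct not willful: the in-lieu enhancement does not apply.
Actual plus statutory damages: €89,750 + €42,700 = €132,450
Attorney fees: 10% of €132,450 = €13,245
Total recovery: €132,450 + €13,245 = €145,695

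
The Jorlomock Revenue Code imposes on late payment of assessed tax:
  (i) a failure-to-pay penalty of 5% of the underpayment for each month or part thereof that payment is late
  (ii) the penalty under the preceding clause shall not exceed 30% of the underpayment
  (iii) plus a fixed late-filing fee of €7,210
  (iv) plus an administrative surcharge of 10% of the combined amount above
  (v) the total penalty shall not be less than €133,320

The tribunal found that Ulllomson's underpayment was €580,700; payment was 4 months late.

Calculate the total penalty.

Penalty: €135,685

Accrued rate: 5% × 4 = 20%, capped at 30% → 20%
Failure-to-pay penalty: 20% of €580,700 = €116,140
Penalty before surcharge: €116,140 + €7,210 = €123,350
Administrative surcharge: 10% of €123,350 = €12,335
Total penalty: €123,350 + €12,335 = €135,685
Minimum €133,320: €135,685 meets the minimum, no increase.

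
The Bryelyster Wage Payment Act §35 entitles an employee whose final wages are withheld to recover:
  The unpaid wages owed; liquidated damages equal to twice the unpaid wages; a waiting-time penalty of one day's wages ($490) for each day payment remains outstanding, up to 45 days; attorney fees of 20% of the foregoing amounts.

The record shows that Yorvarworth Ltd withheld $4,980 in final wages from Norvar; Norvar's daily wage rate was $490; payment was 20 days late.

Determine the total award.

$29,688

Doubled: 2 × $4,980 = $9,960
Penalty days: min(20, 45) = 20
Waiting-time penalty: 20 × $490 = $9,800
Subtotal: $4,980 + $9,960 + $9,800 = $24,740
Attorney fees: 20% of $24,740 = $4,948
Total award: $24,740 + $4,948 = $29,688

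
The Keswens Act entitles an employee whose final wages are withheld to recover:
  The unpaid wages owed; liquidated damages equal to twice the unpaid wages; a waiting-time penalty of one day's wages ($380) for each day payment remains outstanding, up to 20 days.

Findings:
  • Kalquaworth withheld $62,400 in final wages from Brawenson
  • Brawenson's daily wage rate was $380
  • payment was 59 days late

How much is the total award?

Doubled: 2 × $62,400 = $124,800
Penalty days: min(59, 20) = 20
Waiting-time penalty: 20 × $380 = $7,600
Total award: $62,400 + $124,800 + $7,600 = $194,800

$194,800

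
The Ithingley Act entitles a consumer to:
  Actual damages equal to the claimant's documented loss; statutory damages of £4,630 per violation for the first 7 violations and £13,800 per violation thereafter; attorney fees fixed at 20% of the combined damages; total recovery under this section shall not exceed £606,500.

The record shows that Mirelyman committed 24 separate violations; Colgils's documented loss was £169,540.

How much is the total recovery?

First 7 violations: 7 × £4,630 = £32,410
Remaining violations: (24 − 7) × £13,800 = £234,600
Statutory damages: £32,410 + £234,600 = £267,010
Combined damages: £169,540 + £267,010 = £436,550
Attorney fees: 20% of £436,550 = £87,310
Total before cap: £436,550 + £87,310 = £523,860
Cap at £606,500: £523,860 is within the cap, no reduction.

Total recovery: £523,860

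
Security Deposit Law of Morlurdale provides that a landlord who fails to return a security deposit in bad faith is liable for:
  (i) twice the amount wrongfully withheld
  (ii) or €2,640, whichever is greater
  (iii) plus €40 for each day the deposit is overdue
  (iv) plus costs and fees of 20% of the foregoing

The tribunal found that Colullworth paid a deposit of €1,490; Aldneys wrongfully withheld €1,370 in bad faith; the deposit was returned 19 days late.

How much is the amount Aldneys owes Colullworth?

€4,200

Doubled: 2 × €1,370 = €2,740
Minimum €2,640: €2,740 meets the minimum, no increase.
Late-return penalty: 19 × €40 = €760
Damages plus late penalty: €2,740 + €760 = €3,500
Costs and fees: 20% of €3,500 = €700
Total recovery: €3,500 + €700 = €4,200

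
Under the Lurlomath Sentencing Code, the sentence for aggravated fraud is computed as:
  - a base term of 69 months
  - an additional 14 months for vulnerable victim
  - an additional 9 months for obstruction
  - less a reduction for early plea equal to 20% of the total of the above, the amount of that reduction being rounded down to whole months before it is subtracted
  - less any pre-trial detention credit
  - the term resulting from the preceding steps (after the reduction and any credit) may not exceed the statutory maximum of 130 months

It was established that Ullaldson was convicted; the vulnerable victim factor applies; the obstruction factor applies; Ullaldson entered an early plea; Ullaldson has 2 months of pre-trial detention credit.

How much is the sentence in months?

72 months

Vulnerable victim enhancement: +14 months
Obstruction enhancement: +9 months
Adjusted term: 69 months + 14 months + 9 months = 92 months
Early plea reduction: 20% of 92 months = 18 months (rounded down)
After reduction: 92 − 18 = 74 months
Less pre-trial detention credit: 74 months − 2 months = 72 months
Cap at 130 months: 72 months is within the cap, no reduction.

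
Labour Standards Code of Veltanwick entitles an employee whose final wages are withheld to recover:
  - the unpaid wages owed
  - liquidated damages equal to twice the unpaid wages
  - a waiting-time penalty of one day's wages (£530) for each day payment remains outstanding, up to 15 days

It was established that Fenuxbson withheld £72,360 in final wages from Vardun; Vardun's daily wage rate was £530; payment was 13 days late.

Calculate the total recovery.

Doubled: 2 × £72,360 = £144,720
Penalty days: min(13, 15) = 13
Waiting-time penalty: 13 × £530 = £6,890
Total award: £72,360 + £144,720 + £6,890 = £223,970

£223,970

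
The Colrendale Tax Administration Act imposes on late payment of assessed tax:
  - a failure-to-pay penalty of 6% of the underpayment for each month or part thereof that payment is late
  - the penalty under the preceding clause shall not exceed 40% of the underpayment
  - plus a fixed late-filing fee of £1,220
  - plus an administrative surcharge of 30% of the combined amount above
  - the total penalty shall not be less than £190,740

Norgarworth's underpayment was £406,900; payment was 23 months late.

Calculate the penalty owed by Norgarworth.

£213,174

Accrued rate: 6% × 23 = 138%, capped at 40% → 40%
Failure-to-pay penalty: 40% of £406,900 = £162,760
Penalty before surcharge: £162,760 + £1,220 = £163,980
Administrative surcharge: 30% of £163,980 = £49,194
Total penalty: £163,980 + £49,194 = £213,174
Minimum £190,740: £213,174 meets the minimum, no increase.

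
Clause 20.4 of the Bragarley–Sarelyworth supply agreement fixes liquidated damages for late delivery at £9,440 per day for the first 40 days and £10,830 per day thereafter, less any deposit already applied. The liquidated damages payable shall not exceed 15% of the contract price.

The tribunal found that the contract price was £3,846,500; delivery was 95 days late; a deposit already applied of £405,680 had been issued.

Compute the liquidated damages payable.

Liquidated damages: £567,570

First 40 days: 40 × £9,440 = £377,600
Remaining days: (95 − 40) × £10,830 = £595,650
Accrued per-day damages: £377,600 + £595,650 = £973,250
Less deposit already applied: £973,250 − £405,680 = £567,570
Cap: 15% of £3,846,500 = £576,975
Cap at £576,975: £567,570 is within the cap, no reduction.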